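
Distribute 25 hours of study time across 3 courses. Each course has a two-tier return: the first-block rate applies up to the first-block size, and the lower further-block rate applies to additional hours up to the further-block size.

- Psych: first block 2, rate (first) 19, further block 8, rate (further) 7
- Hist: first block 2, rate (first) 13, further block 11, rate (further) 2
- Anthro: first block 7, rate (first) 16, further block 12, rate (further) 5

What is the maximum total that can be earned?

262

Rank every tier by rate: Psych/T1 19 > Anthro/T1 16 > Hist/T1 13 > Psych/T2 7 > Anthro/T2 5 > Hist/T2 2.
Fill Psych T1 block (2 at 19) — 23 left.
Anthro T1 at 16: fill all 7 — 16 left.
Hist T1 at 13: fill all 2 — 14 left.
Psych/T2 (7): +8 — 6 left.
Anthro T2 at 5: only 6 left, fill 6.
Total = 19×2 + 16×7 + 13×2 + 7×8 + 5×6 = 262.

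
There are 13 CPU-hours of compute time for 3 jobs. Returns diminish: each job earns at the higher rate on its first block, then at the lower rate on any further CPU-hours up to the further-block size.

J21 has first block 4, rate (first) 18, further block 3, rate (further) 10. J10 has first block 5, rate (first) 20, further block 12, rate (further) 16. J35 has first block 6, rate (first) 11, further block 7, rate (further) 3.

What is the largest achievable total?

236

Rank every tier by rate: J10/T1 20 > J21/T1 18 > J10/T2 16 > J35/T1 11 > J21/T2 10 > J35/T2 3.
J10 T1 at 20: fill all 5 — 8 left.
J21 T1 at 18: fill all 4 — 4 left.
J10/T2: +4 of 12 at 16; pool empty.
Total = 20×5 + 18×4 + 16×4 = 236.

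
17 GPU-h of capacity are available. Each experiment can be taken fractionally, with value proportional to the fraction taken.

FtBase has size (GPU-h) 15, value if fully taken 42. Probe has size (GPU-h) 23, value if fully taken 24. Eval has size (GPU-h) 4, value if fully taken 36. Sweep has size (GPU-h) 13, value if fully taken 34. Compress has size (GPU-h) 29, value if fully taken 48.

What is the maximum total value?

72.4

Rank by value-to-size ratio: Eval 36/4≈9, FtBase 42/15≈2.8, Sweep 34/13≈2.62, Compress 48/29≈1.66, Probe 24/23≈1.04.
Take all of Eval (4 GPU-h, value 36) — 13 GPU-h left.
Only 13 GPU-h remain; take 13/15 of FtBase for value 42×13/15 = 36.4.
Total value = 72.4.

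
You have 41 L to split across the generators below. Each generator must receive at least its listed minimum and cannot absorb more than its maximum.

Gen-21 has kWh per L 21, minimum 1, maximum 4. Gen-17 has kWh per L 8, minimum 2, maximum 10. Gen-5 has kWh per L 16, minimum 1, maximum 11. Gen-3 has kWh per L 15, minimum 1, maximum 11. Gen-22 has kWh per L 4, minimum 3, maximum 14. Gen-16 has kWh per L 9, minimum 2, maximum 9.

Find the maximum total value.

Meeting every minimum uses 1+2+1+1+3+2 = 10 L, leaving 31.
Rank by kWh per L: Gen-21 21 > Gen-5 16 > Gen-3 15 > Gen-16 9 > Gen-17 8 > Gen-22 4.
Gen-21 takes 3 more to reach its cap of 4 → 28 left.
Gen-5: +10 to 11 (cap) → 18 left.
Gen-3: +10 to 11 (cap) → 8 left.
Gen-16: +7 to 9 (cap) → 1 left.
Only 1 left; Gen-17 takes them to reach 3.
Total = 21×4 + 8×3 + 16×11 + 15×11 + 4×3 + 9×9 = 542.

542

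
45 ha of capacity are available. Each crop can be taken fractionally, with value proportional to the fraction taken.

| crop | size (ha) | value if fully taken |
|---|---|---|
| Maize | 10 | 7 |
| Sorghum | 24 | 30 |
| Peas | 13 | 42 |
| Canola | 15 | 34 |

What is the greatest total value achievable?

Best value per unit of size first: Peas 42/13≈3.23, Canola 34/15≈2.27, Sorghum 30/24≈1.25, Maize 7/10≈0.7.
All 13 ha of Peas fit (value 42) ; 32 remain.
All 15 ha of Canola fit (value 34) ; 17 remain.
Only 17 ha remain; take 17/24 of Sorghum for value 30×17/24 = 21.25.
Total value = 97.25.

97.25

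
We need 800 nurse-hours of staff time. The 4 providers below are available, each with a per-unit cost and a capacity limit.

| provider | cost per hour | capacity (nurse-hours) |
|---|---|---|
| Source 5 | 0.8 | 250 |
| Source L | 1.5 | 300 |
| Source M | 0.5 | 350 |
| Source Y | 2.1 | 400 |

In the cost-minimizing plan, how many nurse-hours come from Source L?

Use providers in increasing cost order.
Take 350 from Source M at 0.5 → need 450 more.
Source 5 at 0.8: take all 250 nurse-hours → 200 still needed.
Source L at 1.5: take 200 of its 300 → requirement met.
Source Y: unused.

200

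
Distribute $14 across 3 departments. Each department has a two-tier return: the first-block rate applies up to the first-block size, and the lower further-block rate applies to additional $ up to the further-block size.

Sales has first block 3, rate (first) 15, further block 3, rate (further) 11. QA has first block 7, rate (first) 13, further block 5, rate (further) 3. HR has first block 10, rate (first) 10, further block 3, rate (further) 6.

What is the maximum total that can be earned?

Treat each block as its own option and order by rate: Sales/tier1 15 > QA/tier1 13 > Sales/tier2 11 > HR/tier1 10 > HR/tier2 6 > QA/tier2 3.
Fill Sales tier1 block (3 at 15) ; 11 left.
QA/tier1 (13): +7 ; 4 left.
Fill Sales tier2 block (3 at 11) ; 1 left.
HR/tier1: +1 of 10 at 10; pool empty.
Total = 15×3 + 13×7 + 11×3 + 10×1 = 179.

179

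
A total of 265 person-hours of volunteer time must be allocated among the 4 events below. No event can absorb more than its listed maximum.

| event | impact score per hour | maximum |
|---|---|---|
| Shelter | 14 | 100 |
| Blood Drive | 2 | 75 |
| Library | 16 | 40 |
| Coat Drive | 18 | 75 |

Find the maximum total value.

3490

Order the events by impact score per hour: Coat Drive 18 > Library 16 > Shelter 14 > Blood Drive 2.
Coat Drive takes 75 to reach its cap of 75 — 190 left.
Give Library 40 to hit its cap of 40 — 150 left.
Shelter: +100 to 100 (cap) — 50 left.
Only 50 left; Blood Drive takes them to reach 50.
Total = 14×100 + 2×50 + 16×40 + 18×75 = 3490.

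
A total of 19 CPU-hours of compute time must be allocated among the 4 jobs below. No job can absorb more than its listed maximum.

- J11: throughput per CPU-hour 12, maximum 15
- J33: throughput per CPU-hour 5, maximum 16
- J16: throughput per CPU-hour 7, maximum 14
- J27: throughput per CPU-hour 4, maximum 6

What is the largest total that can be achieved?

208

Order the jobs by throughput per CPU-hour: J11 12 > J16 7 > J33 5 > J27 4.
J11 takes 15 to reach its cap of 15 ; 4 left.
Only 4 left; J16 takes them to reach 4.
Total = 12×15 + 7×4 = 208.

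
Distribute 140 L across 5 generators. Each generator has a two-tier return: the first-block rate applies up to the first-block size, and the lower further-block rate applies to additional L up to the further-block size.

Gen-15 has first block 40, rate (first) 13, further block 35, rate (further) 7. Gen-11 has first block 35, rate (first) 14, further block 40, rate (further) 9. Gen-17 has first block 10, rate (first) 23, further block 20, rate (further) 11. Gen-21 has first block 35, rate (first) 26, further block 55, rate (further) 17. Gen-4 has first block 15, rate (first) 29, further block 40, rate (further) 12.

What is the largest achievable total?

2860

Order all 10 blocks by rate: Gen-4/T1 29 > Gen-21/T1 26 > Gen-17/T1 23 > Gen-21/T2 17 > Gen-11/T1 14 > Gen-15/T1 13 > Gen-4/T2 12 > Gen-17/T2 11 > Gen-11/T2 9 > Gen-15/T2 7.
Gen-4/T1 (29): +15 — 125 left.
Gen-21 T1 at 26: fill all 35 — 90 left.
Gen-17/T1 (23): +10 — 80 left.
Gen-21 T2 at 17: fill all 55 — 25 left.
Gen-11/T1: +25 of 35 at 14; pool empty.
Total = 29×15 + 26×35 + 23×10 + 17×55 + 14×25 = 2860.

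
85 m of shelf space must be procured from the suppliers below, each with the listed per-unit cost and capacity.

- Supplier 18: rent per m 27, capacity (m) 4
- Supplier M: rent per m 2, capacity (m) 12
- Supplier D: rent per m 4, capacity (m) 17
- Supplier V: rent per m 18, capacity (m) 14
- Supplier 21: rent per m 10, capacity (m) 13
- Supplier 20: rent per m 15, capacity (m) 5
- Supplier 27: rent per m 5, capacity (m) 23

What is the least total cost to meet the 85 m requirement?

691

Cheapest first:
Take 12 from Supplier M at 2 → need 73 more.
Supplier D (4): use full 17 → 56 m to go.
Supplier 27 at 5: take all 23 m → 33 still needed.
Supplier 21 at 10: take all 13 m → 20 still needed.
Take 5 from Supplier 20 at 15 → need 15 more.
Supplier V at 18: take all 14 m → 1 still needed.
Supplier 18 (27): take the remaining 1 → done.
Cost = 12×2 + 17×4 + 23×5 + 13×10 + 5×15 + 14×18 + 1×27 = 691.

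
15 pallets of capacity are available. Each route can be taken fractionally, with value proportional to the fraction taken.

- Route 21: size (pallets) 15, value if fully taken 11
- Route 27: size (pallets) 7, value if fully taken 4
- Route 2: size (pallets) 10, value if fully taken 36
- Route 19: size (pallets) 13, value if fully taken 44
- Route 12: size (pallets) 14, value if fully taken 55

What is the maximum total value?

Rank by value-to-size ratio: Route 12 55/14≈3.93, Route 2 36/10≈3.6, Route 19 44/13≈3.38, Route 21 11/15≈0.733, Route 27 4/7≈0.571.
Take all of Route 12 (14 pallets, value 55) ; 1 pallets left.
Only 1 pallets remain; take 1/10 of Route 2 for value 36×1/10 = 3.6.
Total value = 58.6.

58.6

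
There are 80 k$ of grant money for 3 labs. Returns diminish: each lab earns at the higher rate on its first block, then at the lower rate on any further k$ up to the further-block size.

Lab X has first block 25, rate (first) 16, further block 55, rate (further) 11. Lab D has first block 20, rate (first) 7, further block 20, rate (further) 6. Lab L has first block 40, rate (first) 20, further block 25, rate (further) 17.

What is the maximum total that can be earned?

1465

Treat each block as its own option and order by rate: Lab L/tier1 20 > Lab L/tier2 17 > Lab X/tier1 16 > Lab X/tier2 11 > Lab D/tier1 7 > Lab D/tier2 6.
Lab L tier1 at 20: fill all 40 — 40 left.
Lab L/tier2 (17): +25 — 15 left.
15 remain; put them into Lab X tier1 at 16.
Total = 20×40 + 17×25 + 16×15 = 1465.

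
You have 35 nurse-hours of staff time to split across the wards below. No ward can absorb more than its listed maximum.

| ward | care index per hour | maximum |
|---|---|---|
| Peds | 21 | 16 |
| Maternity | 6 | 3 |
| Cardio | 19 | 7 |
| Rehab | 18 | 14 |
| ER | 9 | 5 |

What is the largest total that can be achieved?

Order the wards by care index per hour: Peds 21 > Cardio 19 > Rehab 18 > ER 9 > Maternity 6.
Peds takes 16 to reach its cap of 16 ; 19 left.
Cardio: +7 to 7 (cap) ; 12 left.
Rehab has room for 14 but only 12 remain, so it gets 12.
Total = 21×16 + 19×7 + 18×12 = 685.

685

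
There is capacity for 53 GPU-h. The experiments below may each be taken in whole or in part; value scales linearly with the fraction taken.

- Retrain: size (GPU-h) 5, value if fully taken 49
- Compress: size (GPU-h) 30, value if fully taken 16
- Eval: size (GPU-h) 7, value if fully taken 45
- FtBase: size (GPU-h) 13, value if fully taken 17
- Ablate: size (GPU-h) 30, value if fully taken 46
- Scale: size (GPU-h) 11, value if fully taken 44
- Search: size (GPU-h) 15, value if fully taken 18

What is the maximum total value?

184

Best value per unit of size first: Retrain 49/5≈9.8, Eval 45/7≈6.43, Scale 44/11≈4, Ablate 46/30≈1.53, FtBase 17/13≈1.31, Search 18/15≈1.2, Compress 16/30≈0.533.
Retrain: take in full, 5 GPU-h for value 49 — 48 left.
All 7 GPU-h of Eval fit (value 45) — 41 remain.
All 11 GPU-h of Scale fit (value 44) — 30 remain.
All 30 GPU-h of Ablate fit (value 46) — 0 remain.
Total value = 184.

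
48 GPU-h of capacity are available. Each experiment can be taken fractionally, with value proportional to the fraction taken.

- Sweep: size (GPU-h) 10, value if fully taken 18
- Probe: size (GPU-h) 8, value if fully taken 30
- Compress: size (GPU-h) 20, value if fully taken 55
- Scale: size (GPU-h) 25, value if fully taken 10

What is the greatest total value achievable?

Rank by value-to-size ratio: Probe 30/8≈3.75, Compress 55/20≈2.75, Sweep 18/10≈1.8, Scale 10/25≈0.4.
Take all of Probe (8 GPU-h, value 30) — 40 GPU-h left.
Compress: take in full, 20 GPU-h for value 55 — 20 left.
All 10 GPU-h of Sweep fit (value 18) — 10 remain.
Fill the last 10 GPU-h with part of Scale: 10/25 of it earns 4.
Total value = 107.

107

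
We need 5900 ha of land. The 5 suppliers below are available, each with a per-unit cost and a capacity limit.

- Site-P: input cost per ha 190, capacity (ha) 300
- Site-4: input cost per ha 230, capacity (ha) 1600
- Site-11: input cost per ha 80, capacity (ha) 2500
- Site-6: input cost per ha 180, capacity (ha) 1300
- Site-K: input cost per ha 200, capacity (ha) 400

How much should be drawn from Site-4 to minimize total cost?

Fill from the cheapest supplier first.
Take 2500 from Site-11 at 80 — need 3400 more.
Take 1300 from Site-6 at 180 — need 2100 more.
Site-P (190): use full 300 — 1800 ha to go.
Take 400 from Site-K at 200 — need 1400 more.
Site-4 at 230: take 1400 of its 1600 — requirement met.

1400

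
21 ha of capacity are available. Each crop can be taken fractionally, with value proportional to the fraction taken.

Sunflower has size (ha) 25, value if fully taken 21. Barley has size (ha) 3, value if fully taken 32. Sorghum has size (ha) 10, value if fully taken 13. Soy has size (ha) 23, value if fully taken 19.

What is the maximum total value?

Best value per unit of size first: Barley 32/3≈10.7, Sorghum 13/10≈1.3, Sunflower 21/25≈0.84, Soy 19/23≈0.826.
All 3 ha of Barley fit (value 32) — 18 remain.
All 10 ha of Sorghum fit (value 13) — 8 remain.
Fill the last 8 ha with part of Sunflower: 8/25 of it earns 6.72.
Total value = 51.72.

51.72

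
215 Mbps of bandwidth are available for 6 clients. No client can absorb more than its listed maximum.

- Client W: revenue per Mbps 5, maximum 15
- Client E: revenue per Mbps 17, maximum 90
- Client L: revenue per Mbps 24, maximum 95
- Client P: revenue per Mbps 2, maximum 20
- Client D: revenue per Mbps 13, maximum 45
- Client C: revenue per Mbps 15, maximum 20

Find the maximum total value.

Highest revenue per Mbps first: Client L 24 > Client E 17 > Client C 15 > Client D 13 > Client W 5 > Client P 2.
Client L takes 95 to reach its cap of 95 — 120 left.
Client E: +90 to 90 (cap) — 30 left.
Client C takes 20 to reach its cap of 20 — 10 left.
Only 10 left; Client D takes them to reach 10.
Total = 17×90 + 24×95 + 13×10 + 15×20 = 4240.

4240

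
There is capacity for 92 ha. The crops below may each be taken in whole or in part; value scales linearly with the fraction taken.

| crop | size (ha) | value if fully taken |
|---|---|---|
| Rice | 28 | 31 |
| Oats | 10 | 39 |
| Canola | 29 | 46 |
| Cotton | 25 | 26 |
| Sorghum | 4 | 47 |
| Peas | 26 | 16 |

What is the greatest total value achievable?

184.84

Rank by value-to-size ratio: Sorghum 47/4≈11.8, Oats 39/10≈3.9, Canola 46/29≈1.59, Rice 31/28≈1.11, Cotton 26/25≈1.04, Peas 16/26≈0.615.
Sorghum: take in full, 4 ha for value 47 — 88 left.
Take all of Oats (10 ha, value 39) — 78 ha left.
All 29 ha of Canola fit (value 46) — 49 remain.
All 28 ha of Rice fit (value 31) — 21 remain.
21 ha left: a 21/25 share of Cotton gives 26×21/25 = 21.84.
Total value = 184.84.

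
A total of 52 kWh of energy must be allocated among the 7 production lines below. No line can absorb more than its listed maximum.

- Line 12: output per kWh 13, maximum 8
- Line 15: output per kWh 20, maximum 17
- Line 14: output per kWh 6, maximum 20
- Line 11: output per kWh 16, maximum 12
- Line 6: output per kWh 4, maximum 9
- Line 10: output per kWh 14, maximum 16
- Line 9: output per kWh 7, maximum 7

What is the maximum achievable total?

Highest output per kWh first: Line 15 20 > Line 11 16 > Line 10 14 > Line 12 13 > Line 9 7 > Line 14 6 > Line 6 4.
Line 15: +17 to 17 (cap) → 35 left.
Give Line 11 12 to hit its cap of 12 → 23 left.
Line 10: +16 to 16 (cap) → 7 left.
Line 12 has room for 8 but only 7 remain, so it gets 7.
Total = 13×7 + 20×17 + 16×12 + 14×16 = 847.

847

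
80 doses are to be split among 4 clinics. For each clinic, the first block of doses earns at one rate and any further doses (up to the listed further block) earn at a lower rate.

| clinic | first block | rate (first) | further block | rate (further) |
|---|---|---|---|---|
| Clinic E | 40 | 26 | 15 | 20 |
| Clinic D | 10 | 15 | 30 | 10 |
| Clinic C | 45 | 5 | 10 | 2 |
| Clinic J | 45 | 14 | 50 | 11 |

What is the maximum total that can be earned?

1700

Treat each block as its own option and order by rate: Clinic E/first 26 > Clinic E/second 20 > Clinic D/first 15 > Clinic J/first 14 > Clinic J/second 11 > Clinic D/second 10 > Clinic C/first 5 > Clinic C/second 2.
Clinic E first at 26: fill all 40 ; 40 left.
Clinic E/second (20): +15 ; 25 left.
Clinic D first at 15: fill all 10 ; 15 left.
Clinic J first at 14: only 15 left, fill 15.
Total = 26×40 + 20×15 + 15×10 + 14×15 = 1700.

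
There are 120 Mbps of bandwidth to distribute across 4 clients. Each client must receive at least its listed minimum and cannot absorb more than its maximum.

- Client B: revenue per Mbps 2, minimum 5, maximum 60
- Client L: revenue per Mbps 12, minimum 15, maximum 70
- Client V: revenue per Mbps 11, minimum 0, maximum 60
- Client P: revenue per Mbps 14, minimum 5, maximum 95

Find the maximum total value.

Meeting every minimum uses 5+15+0+5 = 25 Mbps, leaving 95.
Highest revenue per Mbps first: Client P 14 > Client L 12 > Client V 11 > Client B 2.
Give Client P 90 more to hit its cap of 95 — 5 left.
Client L has room for 55 more but only 5 remain, so it gets 20.
Total = 2×5 + 12×20 + 14×95 = 1580.

1580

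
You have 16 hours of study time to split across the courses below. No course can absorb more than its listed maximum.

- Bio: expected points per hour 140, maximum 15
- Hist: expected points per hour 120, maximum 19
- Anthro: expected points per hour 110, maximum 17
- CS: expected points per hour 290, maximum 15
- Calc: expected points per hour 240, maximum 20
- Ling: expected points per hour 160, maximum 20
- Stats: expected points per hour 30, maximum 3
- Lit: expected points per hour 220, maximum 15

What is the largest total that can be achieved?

4590

Rank by expected points per hour: CS 290 > Calc 240 > Lit 220 > Ling 160 > Bio 140 > Hist 120 > Anthro 110 > Stats 30.
CS takes 15 to reach its cap of 15 ; 1 left.
Calc: +1 (room for 20) → 1. Pool exhausted.
Total = 290×15 + 240×1 = 4590.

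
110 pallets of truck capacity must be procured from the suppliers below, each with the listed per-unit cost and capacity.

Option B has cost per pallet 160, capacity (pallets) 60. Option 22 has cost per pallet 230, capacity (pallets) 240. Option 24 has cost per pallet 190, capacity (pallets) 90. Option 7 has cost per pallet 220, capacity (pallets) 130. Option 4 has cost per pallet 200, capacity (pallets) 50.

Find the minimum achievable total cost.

Cheapest first:
Option B (160): use full 60 — 50 pallets to go.
Option 24 at 190: take 50 of its 90 — requirement met.
Option 4, Option 7, Option 22: unused.
Cost = 60×160 + 50×190 = 19100.

19100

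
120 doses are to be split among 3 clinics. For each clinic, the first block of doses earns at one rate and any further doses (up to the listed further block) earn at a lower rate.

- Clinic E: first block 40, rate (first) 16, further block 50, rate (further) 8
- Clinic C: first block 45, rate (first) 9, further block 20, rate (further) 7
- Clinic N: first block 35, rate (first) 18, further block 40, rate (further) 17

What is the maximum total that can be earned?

Order all 6 blocks by rate: Clinic N/T1 18 > Clinic N/T2 17 > Clinic E/T1 16 > Clinic C/T1 9 > Clinic E/T2 8 > Clinic C/T2 7.
Clinic N/T1 (18): +35 → 85 left.
Clinic N T2 at 17: fill all 40 → 45 left.
Clinic E/T1 (16): +40 → 5 left.
Clinic C/T1: +5 of 45 at 9; pool empty.
Total = 18×35 + 17×40 + 16×40 + 9×5 = 1995.

1995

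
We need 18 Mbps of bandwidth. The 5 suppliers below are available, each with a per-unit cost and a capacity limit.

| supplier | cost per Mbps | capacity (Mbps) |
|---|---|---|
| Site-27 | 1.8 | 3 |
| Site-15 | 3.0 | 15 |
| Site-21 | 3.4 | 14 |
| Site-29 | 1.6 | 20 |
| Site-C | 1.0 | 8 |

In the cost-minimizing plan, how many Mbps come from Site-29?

10

Use suppliers in increasing cost order.
Site-C at 1.0: take all 8 Mbps → 10 still needed.
Site-29 (1.6): take the remaining 10 → done.
Site-27, Site-15, Site-21: unused.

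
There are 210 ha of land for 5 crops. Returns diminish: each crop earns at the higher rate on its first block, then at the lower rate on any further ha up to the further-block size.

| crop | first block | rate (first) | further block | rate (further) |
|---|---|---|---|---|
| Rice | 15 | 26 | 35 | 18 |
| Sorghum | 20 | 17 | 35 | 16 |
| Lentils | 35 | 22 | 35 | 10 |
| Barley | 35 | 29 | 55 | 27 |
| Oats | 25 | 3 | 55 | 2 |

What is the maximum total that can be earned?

Treat each block as its own option and order by rate: Barley/tier1 29 > Barley/tier2 27 > Rice/tier1 26 > Lentils/tier1 22 > Rice/tier2 18 > Sorghum/tier1 17 > Sorghum/tier2 16 > Lentils/tier2 10 > Oats/tier1 3 > Oats/tier2 2.
Fill Barley tier1 block (35 at 29) ; 175 left.
Barley/tier2 (27): +55 ; 120 left.
Fill Rice tier1 block (15 at 26) ; 105 left.
Lentils/tier1 (22): +35 ; 70 left.
Rice/tier2 (18): +35 ; 35 left.
Sorghum/tier1 (17): +20 ; 15 left.
Sorghum/tier2: +15 of 35 at 16; pool empty.
Total = 29×35 + 27×55 + 26×15 + 22×35 + 18×35 + 17×20 + 16×15 = 4870.

4870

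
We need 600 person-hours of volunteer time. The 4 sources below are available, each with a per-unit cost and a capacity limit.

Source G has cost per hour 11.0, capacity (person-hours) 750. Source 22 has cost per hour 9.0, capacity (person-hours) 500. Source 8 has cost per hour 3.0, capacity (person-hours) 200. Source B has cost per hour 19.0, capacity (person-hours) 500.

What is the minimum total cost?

4200

Use sources in increasing cost order.
Take 200 from Source 8 at 3.0 → need 400 more.
Take 400 from Source 22 at 9.0 to finish.
Source G, Source B: unused.
Cost = 200×3.0 + 400×9.0 = 4200.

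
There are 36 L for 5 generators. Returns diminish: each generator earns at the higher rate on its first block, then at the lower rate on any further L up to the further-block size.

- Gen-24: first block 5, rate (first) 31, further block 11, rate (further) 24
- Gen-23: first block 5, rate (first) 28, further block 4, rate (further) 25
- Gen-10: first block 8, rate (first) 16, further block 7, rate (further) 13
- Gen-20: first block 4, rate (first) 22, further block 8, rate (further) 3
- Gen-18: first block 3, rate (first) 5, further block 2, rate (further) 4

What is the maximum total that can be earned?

859

Treat each block as its own option and order by rate: Gen-24/first 31 > Gen-23/first 28 > Gen-23/second 25 > Gen-24/second 24 > Gen-20/first 22 > Gen-10/first 16 > Gen-10/second 13 > Gen-18/first 5 > Gen-18/second 4 > Gen-20/second 3.
Fill Gen-24 first block (5 at 31) ; 31 left.
Gen-23 first at 28: fill all 5 ; 26 left.
Gen-23/second (25): +4 ; 22 left.
Fill Gen-24 second block (11 at 24) ; 11 left.
Fill Gen-20 first block (4 at 22) ; 7 left.
Gen-10 first at 16: only 7 left, fill 7.
Total = 31×5 + 28×5 + 25×4 + 24×11 + 22×4 + 16×7 = 859.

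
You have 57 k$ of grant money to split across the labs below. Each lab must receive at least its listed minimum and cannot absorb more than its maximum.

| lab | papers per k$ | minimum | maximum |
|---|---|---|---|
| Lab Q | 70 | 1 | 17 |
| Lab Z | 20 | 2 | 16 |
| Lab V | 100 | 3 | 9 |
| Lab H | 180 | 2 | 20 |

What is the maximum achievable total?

Meeting every minimum uses 1+2+3+2 = 8 k$, leaving 49.
Rank by papers per k$: Lab H 180 > Lab V 100 > Lab Q 70 > Lab Z 20.
Lab H takes 18 more to reach its cap of 20 ; 31 left.
Lab V: +6 to 9 (cap) ; 25 left.
Lab Q: +16 to 17 (cap) ; 9 left.
Lab Z: +9 (room for 14) → 11. Pool exhausted.
Total = 70×17 + 20×11 + 100×9 + 180×20 = 5910.

5910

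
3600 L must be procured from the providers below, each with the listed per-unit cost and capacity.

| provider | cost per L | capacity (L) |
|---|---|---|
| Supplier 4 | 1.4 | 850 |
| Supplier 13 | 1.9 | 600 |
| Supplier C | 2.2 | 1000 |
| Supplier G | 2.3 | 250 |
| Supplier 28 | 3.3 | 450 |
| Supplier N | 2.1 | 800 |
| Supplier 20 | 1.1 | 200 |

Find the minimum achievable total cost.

6775

Use providers in increasing cost order.
Supplier 20 at 1.1: take all 200 L → 3400 still needed.
Supplier 4 (1.4): use full 850 → 2550 L to go.
Supplier 13 (1.9): use full 600 → 1950 L to go.
Supplier N at 2.1: take all 800 L → 1150 still needed.
Take 1000 from Supplier C at 2.2 → need 150 more.
Supplier G at 2.3: take 150 of its 250 → requirement met.
Supplier 28: unused.
Cost = 200×1.1 + 850×1.4 + 600×1.9 + 800×2.1 + 1000×2.2 + 150×2.3 = 6775.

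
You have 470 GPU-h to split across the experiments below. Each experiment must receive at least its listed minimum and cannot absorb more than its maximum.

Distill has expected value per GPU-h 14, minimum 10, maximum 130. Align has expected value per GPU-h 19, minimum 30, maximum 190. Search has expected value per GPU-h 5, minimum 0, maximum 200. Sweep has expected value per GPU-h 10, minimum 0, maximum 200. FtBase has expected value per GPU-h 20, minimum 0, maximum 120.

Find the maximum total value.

8130

Meeting every minimum uses 10+30+0+0+0 = 40 GPU-h, leaving 430.
Highest expected value per GPU-h first: FtBase 20 > Align 19 > Distill 14 > Sweep 10 > Search 5.
FtBase takes 120 more to reach its cap of 120 — 310 left.
Align: +160 to 190 (cap) — 150 left.
Distill takes 120 more to reach its cap of 130 — 30 left.
Sweep: +30 (room for 200) → 30. Pool exhausted.
Total = 14×130 + 19×190 + 10×30 + 20×120 = 8130.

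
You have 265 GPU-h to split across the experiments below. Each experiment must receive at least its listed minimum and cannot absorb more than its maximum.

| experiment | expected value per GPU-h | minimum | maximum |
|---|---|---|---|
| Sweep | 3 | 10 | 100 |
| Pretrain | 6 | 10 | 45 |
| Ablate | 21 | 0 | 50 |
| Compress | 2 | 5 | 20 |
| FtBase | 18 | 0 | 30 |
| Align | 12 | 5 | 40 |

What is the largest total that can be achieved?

2635

Meeting every minimum uses 10+10+0+5+0+5 = 30 GPU-h, leaving 235.
Order the experiments by expected value per GPU-h: Ablate 21 > FtBase 18 > Align 12 > Pretrain 6 > Sweep 3 > Compress 2.
Ablate: +50 to 50 (cap) ; 185 left.
FtBase takes 30 more to reach its cap of 30 ; 155 left.
Align takes 35 more to reach its cap of 40 ; 120 left.
Pretrain: +35 to 45 (cap) ; 85 left.
Sweep: +85 (room for 90) → 95. Pool exhausted.
Total = 3×95 + 6×45 + 21×50 + 2×5 + 18×30 + 12×40 = 2635.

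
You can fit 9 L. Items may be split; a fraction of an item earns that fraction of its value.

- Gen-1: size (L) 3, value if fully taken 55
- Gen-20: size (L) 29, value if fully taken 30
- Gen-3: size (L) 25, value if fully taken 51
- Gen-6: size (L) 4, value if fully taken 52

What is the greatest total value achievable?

Sort by value density: Gen-1 55/3≈18.3, Gen-6 52/4≈13, Gen-3 51/25≈2.04, Gen-20 30/29≈1.03.
Take all of Gen-1 (3 L, value 55) ; 6 L left.
Gen-6: take in full, 4 L for value 52 ; 2 left.
Only 2 L remain; take 2/25 of Gen-3 for value 51×2/25 = 4.08.
Total value = 111.08.

111.08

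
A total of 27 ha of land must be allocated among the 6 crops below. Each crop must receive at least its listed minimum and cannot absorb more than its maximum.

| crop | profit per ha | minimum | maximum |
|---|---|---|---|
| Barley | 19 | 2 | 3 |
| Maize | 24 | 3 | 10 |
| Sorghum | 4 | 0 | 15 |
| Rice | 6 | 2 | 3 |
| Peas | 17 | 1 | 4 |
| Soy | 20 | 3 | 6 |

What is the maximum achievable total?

507

Meeting every minimum uses 2+3+0+2+1+3 = 11 ha, leaving 16.
Order the crops by profit per ha: Maize 24 > Soy 20 > Barley 19 > Peas 17 > Rice 6 > Sorghum 4.
Give Maize 7 more to hit its cap of 10 ; 9 left.
Give Soy 3 more to hit its cap of 6 ; 6 left.
Barley: +1 to 3 (cap) ; 5 left.
Give Peas 3 more to hit its cap of 4 ; 2 left.
Rice takes 1 more to reach its cap of 3 ; 1 left.
Sorghum: +1 (room for 15) → 1. Pool exhausted.
Total = 19×3 + 24×10 + 4×1 + 6×3 + 17×4 + 20×6 = 507.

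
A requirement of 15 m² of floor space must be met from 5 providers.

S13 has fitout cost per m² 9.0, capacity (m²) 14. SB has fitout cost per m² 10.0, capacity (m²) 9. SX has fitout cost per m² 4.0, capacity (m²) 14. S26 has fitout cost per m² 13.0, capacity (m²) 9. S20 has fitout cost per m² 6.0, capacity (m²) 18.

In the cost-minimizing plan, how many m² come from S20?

1

Use providers in increasing cost order.
SX at 4.0: take all 14 m² — 1 still needed.
Take 1 from S20 at 6.0 to finish.
S13, SB, S26: unused.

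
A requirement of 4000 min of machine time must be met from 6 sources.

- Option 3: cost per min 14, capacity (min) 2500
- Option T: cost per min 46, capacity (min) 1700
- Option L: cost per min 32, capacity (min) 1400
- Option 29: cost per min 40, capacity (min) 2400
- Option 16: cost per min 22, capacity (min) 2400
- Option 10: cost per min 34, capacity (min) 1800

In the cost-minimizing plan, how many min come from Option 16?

Cheapest first:
Take 2500 from Option 3 at 14 ; need 1500 more.
Option 16 at 22: take 1500 of its 2400 ; requirement met.
Option L, Option 10, Option 29, Option T: unused.

1500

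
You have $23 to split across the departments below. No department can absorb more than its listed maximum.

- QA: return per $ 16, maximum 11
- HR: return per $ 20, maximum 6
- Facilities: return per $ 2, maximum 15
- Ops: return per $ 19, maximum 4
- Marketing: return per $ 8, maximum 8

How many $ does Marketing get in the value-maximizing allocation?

2

Highest return per $ first: HR 20 > Ops 19 > QA 16 > Marketing 8 > Facilities 2.
HR: +6 to 6 (cap) ; 17 left.
Ops takes 4 to reach its cap of 4 ; 13 left.
Give QA 11 to hit its cap of 11 ; 2 left.
Marketing has room for 8 but only 2 remain, so it gets 2.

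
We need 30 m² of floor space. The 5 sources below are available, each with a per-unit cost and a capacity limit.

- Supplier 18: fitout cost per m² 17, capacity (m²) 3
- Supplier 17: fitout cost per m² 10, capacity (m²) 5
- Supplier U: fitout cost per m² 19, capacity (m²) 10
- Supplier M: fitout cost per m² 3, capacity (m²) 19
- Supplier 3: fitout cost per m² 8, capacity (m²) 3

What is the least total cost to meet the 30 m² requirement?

Cheapest first:
Supplier M at 3: take all 19 m² → 11 still needed.
Supplier 3 at 8: take all 3 m² → 8 still needed.
Take 5 from Supplier 17 at 10 → need 3 more.
Supplier 18 at 17: take all 3 m² → 0 still needed.
Supplier U: unused.
Cost = 19×3 + 3×8 + 5×10 + 3×17 = 182.

182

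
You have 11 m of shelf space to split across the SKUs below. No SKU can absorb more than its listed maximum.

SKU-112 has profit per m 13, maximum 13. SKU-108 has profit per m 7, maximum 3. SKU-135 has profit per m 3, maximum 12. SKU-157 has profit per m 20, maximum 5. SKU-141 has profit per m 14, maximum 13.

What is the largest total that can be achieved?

Rank by profit per m: SKU-157 20 > SKU-141 14 > SKU-112 13 > SKU-108 7 > SKU-135 3.
SKU-157: +5 to 5 (cap) → 6 left.
Only 6 left; SKU-141 takes them to reach 6.
Total = 20×5 + 14×6 = 184.

184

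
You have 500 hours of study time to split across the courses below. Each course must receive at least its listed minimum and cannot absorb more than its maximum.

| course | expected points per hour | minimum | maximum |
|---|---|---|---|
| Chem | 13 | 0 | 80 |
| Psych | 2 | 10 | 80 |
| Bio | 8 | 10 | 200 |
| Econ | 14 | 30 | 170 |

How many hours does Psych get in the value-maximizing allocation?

Meeting every minimum uses 0+10+10+30 = 50 hours, leaving 450.
Rank by expected points per hour: Econ 14 > Chem 13 > Bio 8 > Psych 2.
Give Econ 140 more to hit its cap of 170 — 310 left.
Give Chem 80 more to hit its cap of 80 — 230 left.
Give Bio 190 more to hit its cap of 200 — 40 left.
Psych has room for 70 more but only 40 remain, so it gets 50.

50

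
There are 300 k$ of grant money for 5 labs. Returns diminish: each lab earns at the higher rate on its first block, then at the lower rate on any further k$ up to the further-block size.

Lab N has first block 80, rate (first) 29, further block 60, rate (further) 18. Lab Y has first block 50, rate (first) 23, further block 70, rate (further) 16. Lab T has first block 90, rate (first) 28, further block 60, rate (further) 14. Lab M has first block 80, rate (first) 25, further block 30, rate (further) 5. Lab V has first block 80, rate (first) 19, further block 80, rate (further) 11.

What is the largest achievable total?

7990

Treat each block as its own option and order by rate: Lab N/first 29 > Lab T/first 28 > Lab M/first 25 > Lab Y/first 23 > Lab V/first 19 > Lab N/second 18 > Lab Y/second 16 > Lab T/second 14 > Lab V/second 11 > Lab M/second 5.
Lab N first at 29: fill all 80 — 220 left.
Lab T first at 28: fill all 90 — 130 left.
Fill Lab M first block (80 at 25) — 50 left.
Fill Lab Y first block (50 at 23) — 0 left.
Total = 29×80 + 28×90 + 25×80 + 23×50 = 7990.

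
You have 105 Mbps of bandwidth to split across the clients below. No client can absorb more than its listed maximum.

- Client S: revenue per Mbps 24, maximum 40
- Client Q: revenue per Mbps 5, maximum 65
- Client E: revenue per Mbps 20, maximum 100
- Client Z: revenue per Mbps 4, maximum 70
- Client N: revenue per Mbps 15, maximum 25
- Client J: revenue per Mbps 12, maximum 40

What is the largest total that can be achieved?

2260

Highest revenue per Mbps first: Client S 24 > Client E 20 > Client N 15 > Client J 12 > Client Q 5 > Client Z 4.
Client S takes 40 to reach its cap of 40 ; 65 left.
Client E has room for 100 but only 65 remain, so it gets 65.
Total = 24×40 + 20×65 = 2260.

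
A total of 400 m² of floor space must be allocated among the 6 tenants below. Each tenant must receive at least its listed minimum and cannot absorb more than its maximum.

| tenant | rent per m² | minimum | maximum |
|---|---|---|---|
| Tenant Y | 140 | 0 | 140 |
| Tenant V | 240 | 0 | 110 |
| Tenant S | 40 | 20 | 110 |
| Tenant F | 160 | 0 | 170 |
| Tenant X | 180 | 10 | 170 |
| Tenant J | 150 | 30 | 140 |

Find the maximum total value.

Meeting every minimum uses 0+0+20+0+10+30 = 60 m², leaving 340.
Rank by rent per m²: Tenant V 240 > Tenant X 180 > Tenant F 160 > Tenant J 150 > Tenant Y 140 > Tenant S 40.
Tenant V: +110 to 110 (cap) ; 230 left.
Tenant X: +160 to 170 (cap) ; 70 left.
Only 70 left; Tenant F takes them to reach 70.
Total = 240×110 + 40×20 + 160×70 + 180×170 + 150×30 = 73500.

73500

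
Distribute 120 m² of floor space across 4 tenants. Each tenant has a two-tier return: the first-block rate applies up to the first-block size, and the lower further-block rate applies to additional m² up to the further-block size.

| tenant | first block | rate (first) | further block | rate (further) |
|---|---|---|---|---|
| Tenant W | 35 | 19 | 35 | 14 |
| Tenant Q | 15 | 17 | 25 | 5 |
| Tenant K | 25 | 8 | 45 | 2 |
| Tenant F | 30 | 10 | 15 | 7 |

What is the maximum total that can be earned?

Rank every tier by rate: Tenant W/first 19 > Tenant Q/first 17 > Tenant W/second 14 > Tenant F/first 10 > Tenant K/first 8 > Tenant F/second 7 > Tenant Q/second 5 > Tenant K/second 2.
Tenant W first at 19: fill all 35 — 85 left.
Tenant Q first at 17: fill all 15 — 70 left.
Fill Tenant W second block (35 at 14) — 35 left.
Tenant F first at 10: fill all 30 — 5 left.
5 remain; put them into Tenant K first at 8.
Total = 19×35 + 17×15 + 14×35 + 10×30 + 8×5 = 1750.

1750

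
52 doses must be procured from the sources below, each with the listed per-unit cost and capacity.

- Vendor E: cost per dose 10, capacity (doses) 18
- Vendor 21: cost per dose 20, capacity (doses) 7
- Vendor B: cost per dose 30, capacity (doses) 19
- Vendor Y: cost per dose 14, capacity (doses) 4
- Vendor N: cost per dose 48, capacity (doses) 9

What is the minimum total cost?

1138

Cheapest first:
Vendor E at 10: take all 18 doses ; 34 still needed.
Vendor Y (14): use full 4 ; 30 doses to go.
Vendor 21 (20): use full 7 ; 23 doses to go.
Vendor B at 30: take all 19 doses ; 4 still needed.
Take 4 from Vendor N at 48 to finish.
Cost = 18×10 + 4×14 + 7×20 + 19×30 + 4×48 = 1138.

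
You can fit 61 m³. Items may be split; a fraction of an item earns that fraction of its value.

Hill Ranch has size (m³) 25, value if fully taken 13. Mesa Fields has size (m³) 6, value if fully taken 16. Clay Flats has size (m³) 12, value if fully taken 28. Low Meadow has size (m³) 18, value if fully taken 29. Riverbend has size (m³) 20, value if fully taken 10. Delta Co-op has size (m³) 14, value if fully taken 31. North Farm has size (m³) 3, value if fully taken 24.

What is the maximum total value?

Sort by value density: North Farm 24/3≈8, Mesa Fields 16/6≈2.67, Clay Flats 28/12≈2.33, Delta Co-op 31/14≈2.21, Low Meadow 29/18≈1.61, Hill Ranch 13/25≈0.52, Riverbend 10/20≈0.5.
North Farm: take in full, 3 m³ for value 24 → 58 left.
Mesa Fields: take in full, 6 m³ for value 16 → 52 left.
Take all of Clay Flats (12 m³, value 28) → 40 m³ left.
All 14 m³ of Delta Co-op fit (value 31) → 26 remain.
Low Meadow: take in full, 18 m³ for value 29 → 8 left.
Fill the last 8 m³ with part of Hill Ranch: 8/25 of it earns 4.16.
Total value = 132.16.

132.16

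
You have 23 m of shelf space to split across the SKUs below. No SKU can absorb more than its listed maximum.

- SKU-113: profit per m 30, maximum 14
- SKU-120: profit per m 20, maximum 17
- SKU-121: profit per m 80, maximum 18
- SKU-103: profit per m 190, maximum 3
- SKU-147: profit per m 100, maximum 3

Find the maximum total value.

Highest profit per m first: SKU-103 190 > SKU-147 100 > SKU-121 80 > SKU-113 30 > SKU-120 20.
SKU-103: +3 to 3 (cap) → 20 left.
SKU-147: +3 to 3 (cap) → 17 left.
SKU-121: +17 (room for 18) → 17. Pool exhausted.
Total = 80×17 + 190×3 + 100×3 = 2230.

2230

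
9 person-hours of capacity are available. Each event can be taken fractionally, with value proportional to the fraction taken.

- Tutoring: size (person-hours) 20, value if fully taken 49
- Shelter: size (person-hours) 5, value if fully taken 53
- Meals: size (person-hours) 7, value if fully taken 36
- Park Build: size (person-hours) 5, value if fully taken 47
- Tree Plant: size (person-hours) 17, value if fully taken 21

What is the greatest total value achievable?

90.6

Sort by value density: Shelter 53/5≈10.6, Park Build 47/5≈9.4, Meals 36/7≈5.14, Tutoring 49/20≈2.45, Tree Plant 21/17≈1.24.
Shelter: take in full, 5 person-hours for value 53 — 4 left.
Fill the last 4 person-hours with part of Park Build: 4/5 of it earns 37.6.
Total value = 90.6.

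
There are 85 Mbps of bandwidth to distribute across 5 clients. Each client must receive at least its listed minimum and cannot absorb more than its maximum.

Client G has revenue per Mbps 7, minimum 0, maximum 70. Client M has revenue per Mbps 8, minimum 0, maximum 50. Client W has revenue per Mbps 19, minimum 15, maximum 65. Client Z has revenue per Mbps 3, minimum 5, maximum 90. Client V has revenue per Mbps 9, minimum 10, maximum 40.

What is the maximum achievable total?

1385

Meeting every minimum uses 0+0+15+5+10 = 30 Mbps, leaving 55.
Rank by revenue per Mbps: Client W 19 > Client V 9 > Client M 8 > Client G 7 > Client Z 3.
Client W takes 50 more to reach its cap of 65 — 5 left.
Only 5 left; Client V takes them to reach 15.
Total = 19×65 + 3×5 + 9×15 = 1385.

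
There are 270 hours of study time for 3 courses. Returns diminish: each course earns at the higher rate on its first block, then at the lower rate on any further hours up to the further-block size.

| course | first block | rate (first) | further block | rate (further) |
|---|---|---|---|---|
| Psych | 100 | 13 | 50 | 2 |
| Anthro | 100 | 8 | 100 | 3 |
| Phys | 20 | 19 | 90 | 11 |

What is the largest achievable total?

3150

Rank every tier by rate: Phys/tier1 19 > Psych/tier1 13 > Phys/tier2 11 > Anthro/tier1 8 > Anthro/tier2 3 > Psych/tier2 2.
Fill Phys tier1 block (20 at 19) → 250 left.
Psych tier1 at 13: fill all 100 → 150 left.
Phys/tier2 (11): +90 → 60 left.
60 remain; put them into Anthro tier1 at 8.
Total = 19×20 + 13×100 + 11×90 + 8×60 = 3150.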